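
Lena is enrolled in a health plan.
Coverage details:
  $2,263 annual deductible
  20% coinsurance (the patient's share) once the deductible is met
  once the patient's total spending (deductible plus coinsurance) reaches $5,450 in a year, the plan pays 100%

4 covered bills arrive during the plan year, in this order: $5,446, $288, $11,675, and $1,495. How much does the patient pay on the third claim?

Claim 1 — $5,446: $2,263 to deductible, leaving $3,183; patient's 20% is $636.60. Patient owes $2,899.60 (running OOP $2,899.60).
Claim 2 — $288: 20% coinsurance on $288 = $57.60. Patient owes $57.60 (running OOP $2,957.20).
Claim 3 — $11,675: deductible already satisfied, so patient's share is 20% × $11,675 = $2,335. Patient owes $2,335 (running OOP $5,292.20).

$2,335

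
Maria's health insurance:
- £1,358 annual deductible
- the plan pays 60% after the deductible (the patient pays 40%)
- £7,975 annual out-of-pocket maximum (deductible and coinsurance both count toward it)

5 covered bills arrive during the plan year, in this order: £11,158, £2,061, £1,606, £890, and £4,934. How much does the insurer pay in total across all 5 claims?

Claim 1 — £11,158: £1,358 to deductible, leaving £9,800; coinsurance £9,800 × 40% = £3,920. Cost to patient: £5,278. OOP to date £5,278. Plan pays £11,158 − £5,278 = £5,880.
Claim 2 — £2,061: 40% coinsurance on £2,061 = £824.40. Patient pays £824.40; OOP now £6,102.40. Plan pays £2,061 − £824.40 = £1,236.60.
Claim 3 — £1,606: deductible met; 40% of £1,606 = £642.40. Cost to patient: £642.40. OOP to date £6,744.80. Plan pays £1,606 − £642.40 = £963.60.
Claim 4 — £890: deductible met; 40% of £890 = £356. Cost to patient: £356. OOP to date £7,100.80. Insurer: £890 − £356 = £534.
Claim 5 — £4,934: deductible already satisfied, so patient's share is 40% × £4,934 = £1,973.60. That would push OOP to £9,074.40, over the £7,975 cap, so patient pays £7,975 − £7,100.80 = £874.20. Insurer: £4,934 − £874.20 = £4,059.80.
Insurer total: £5,880 + £1,236.60 + £963.60 + £534 + £4,059.80 = £12,674.

£12,674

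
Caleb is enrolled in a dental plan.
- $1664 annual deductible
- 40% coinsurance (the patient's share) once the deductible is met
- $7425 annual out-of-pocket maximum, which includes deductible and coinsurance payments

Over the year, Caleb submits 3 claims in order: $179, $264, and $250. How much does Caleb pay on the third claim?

Claim 1 — $179: entire amount goes to the deductible. Patient pays $179; OOP now $179.
Claim 2 — $264: all of it applies to the deductible. Patient pays $264; OOP now $443.
Claim 3 — $250: all of it applies to the deductible. Patient pays $250; OOP now $693.

$250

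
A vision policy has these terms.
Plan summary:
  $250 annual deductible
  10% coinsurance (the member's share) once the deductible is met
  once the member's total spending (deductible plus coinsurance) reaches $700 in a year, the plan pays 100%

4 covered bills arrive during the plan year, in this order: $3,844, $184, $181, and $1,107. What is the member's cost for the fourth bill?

Claim 1 — $3,844: $250 finishes the deductible; $3,594 goes to coinsurance; coinsurance $3,594 × 10% = $359.40. Member owes $609.40 (running OOP $609.40).
Claim 2 — $184: 10% coinsurance on $184 = $18.40. Member owes $18.40 (running OOP $627.80).
Claim 3 — $181: 10% coinsurance on $181 = $18.10. Member pays $18.10; OOP now $645.90.
Claim 4 — $1,107: 10% coinsurance on $1,107 = $110.70. That would push OOP to $756.60, over the $700 cap, so member pays $700 − $645.90 = $54.10.

$54.10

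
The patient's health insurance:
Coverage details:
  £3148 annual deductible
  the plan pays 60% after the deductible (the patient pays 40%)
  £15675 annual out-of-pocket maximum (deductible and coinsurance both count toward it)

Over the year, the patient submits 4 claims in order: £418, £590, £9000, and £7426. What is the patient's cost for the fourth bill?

£2970.40

Claim 1 — £418: entire amount goes to the deductible. Cost to patient: £418. OOP to date £418.
Claim 2 — £590: fully absorbed by the deductible. Patient pays £590; OOP now £1008.
Claim 3 — £9000: £2140 to deductible, leaving £6860; 40% of £6860 = £2744. Patient owes £4884 (running OOP £5892).
Claim 4 — £7426: deductible already satisfied, so patient's share is 40% × £7426 = £2970.40. Patient pays £2970.40; OOP now £8862.40.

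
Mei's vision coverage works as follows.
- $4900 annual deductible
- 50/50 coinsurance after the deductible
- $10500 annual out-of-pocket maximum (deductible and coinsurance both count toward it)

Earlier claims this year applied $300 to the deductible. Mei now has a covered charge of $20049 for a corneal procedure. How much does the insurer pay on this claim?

$9849

Deductible still to meet: $4900 − $300 = $4600.
After the $4600 deductible portion, $20049 − $4600 = $15449 is subject to coinsurance.
Coinsurance: $15449 × 50% = $7724.50.
Member responsibility before any cap: $4600 + $7724.50 = $12324.50.
Year-to-date out-of-pocket would reach $300 + $12324.50 = $12624.50, above the $10500 maximum, so the member pays only $10500 − $300 = $10200.
The insurer covers the remainder: $20049 − $10200 = $9849.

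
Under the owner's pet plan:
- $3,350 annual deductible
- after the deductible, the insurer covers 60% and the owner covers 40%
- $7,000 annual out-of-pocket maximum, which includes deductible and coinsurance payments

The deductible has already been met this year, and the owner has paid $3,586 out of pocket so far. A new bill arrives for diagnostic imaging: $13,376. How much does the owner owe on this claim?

$3,414

With the deductible met, the entire $13,376 is subject to coinsurance.
Coinsurance: $13,376 × 40% = $5,350.40.
That would bring total out-of-pocket to $8,936.40, past the $7,000 cap. The owner is capped at $7,000 − $3,586 = $3,414 on this claim.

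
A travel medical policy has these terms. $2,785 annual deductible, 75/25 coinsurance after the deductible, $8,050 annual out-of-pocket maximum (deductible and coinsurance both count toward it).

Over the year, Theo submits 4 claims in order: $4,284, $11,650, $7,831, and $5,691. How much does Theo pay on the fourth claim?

#1 ($4,284): $2,785 to deductible, leaving $1,499; traveler's 25% is $374.75. Traveler owes $3,159.75 (running OOP $3,159.75).
#2 ($11,650): deductible already satisfied, so traveler's share is 25% × $11,650 = $2,912.50. Traveler pays $2,912.50; OOP now $6,072.25.
#3 ($7,831): deductible met; 25% of $7,831 = $1,957.75. Traveler owes $1,957.75 (running OOP $8,030).
#4 ($5,691): deductible already satisfied, so traveler's share is 25% × $5,691 = $1,422.75. OOP would hit $9,452.75 > $8,050, so the cap limits the traveler to $8,050 − $8,030 = $20.

$20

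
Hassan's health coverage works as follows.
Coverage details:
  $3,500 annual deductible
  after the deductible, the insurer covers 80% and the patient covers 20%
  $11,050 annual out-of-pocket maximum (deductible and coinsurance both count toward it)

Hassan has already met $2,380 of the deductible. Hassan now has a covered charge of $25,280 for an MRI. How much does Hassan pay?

$5,952

Deductible still to meet: $3,500 − $2,380 = $1,120.
That leaves $25,280 − $1,120 = $24,160 for coinsurance.
Patient's 20% share of $24,160 is $4,832.
Patient responsibility before any cap: $1,120 + $4,832 = $5,952.
Cumulative spending $2,380 + $5,952 = $8,332 stays under the $11,050 maximum.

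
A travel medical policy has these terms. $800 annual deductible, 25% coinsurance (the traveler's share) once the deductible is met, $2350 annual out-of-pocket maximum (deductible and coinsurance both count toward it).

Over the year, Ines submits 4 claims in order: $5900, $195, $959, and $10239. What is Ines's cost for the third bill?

Claim 1 ($5900): deductible takes $800, $5100 remains; traveler's 25% is $1275. Traveler pays $2075; OOP now $2075.
Claim 2 ($195): deductible already satisfied, so traveler's share is 25% × $195 = $48.75. Traveler owes $48.75 (running OOP $2123.75).
Claim 3 ($959): 25% coinsurance on $959 = $239.75. Adding that to $2123.75 gives $2363.50, past the $2350 cap; traveler pays only $2350 − $2123.75 = $226.25.

$226.25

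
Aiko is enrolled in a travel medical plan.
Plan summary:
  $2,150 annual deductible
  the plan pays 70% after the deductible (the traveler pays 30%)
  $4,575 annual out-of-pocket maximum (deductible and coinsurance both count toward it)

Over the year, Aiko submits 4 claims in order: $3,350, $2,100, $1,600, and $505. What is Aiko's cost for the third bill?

$480

Bill 1, $3,350: $2,150 finishes the deductible; $1,200 goes to coinsurance; coinsurance $1,200 × 30% = $360. Traveler owes $2,510 (running OOP $2,510).
Bill 2, $2,100: deductible met; 30% of $2,100 = $630. Cost to traveler: $630. OOP to date $3,140.
Bill 3, $1,600: 30% coinsurance on $1,600 = $480. Cost to traveler: $480. OOP to date $3,620.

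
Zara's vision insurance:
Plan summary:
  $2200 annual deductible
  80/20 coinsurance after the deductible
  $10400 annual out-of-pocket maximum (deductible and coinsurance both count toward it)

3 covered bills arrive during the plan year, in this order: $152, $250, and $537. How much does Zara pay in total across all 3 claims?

Claim 1 ($152): entire amount goes to the deductible. Cost to member: $152. OOP to date $152.
Claim 2 ($250): entire amount goes to the deductible. Cost to member: $250. OOP to date $402.
Claim 3 ($537): fully absorbed by the deductible. Cost to member: $537. OOP to date $939.
Total paid by the member: $152 + $250 + $537 = $939.

$939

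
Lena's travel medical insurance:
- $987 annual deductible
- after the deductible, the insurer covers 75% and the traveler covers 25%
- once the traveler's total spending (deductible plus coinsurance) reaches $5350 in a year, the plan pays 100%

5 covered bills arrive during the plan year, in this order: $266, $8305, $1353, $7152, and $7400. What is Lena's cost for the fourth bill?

$1788

Claim 1 ($266): fully absorbed by the deductible. Traveler owes $266 (running OOP $266).
Claim 2 ($8305): $721 finishes the deductible; $7584 goes to coinsurance; traveler's 25% is $1896. Cost to traveler: $2617. OOP to date $2883.
Claim 3 ($1353): deductible met; 25% of $1353 = $338.25. Traveler owes $338.25 (running OOP $3221.25).
Claim 4 ($7152): 25% coinsurance on $7152 = $1788. Traveler pays $1788; OOP now $5009.25.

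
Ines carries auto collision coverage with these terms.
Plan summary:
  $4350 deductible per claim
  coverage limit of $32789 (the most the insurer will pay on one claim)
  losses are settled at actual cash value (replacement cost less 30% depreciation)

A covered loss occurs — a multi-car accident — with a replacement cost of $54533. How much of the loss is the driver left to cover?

Depreciate 30%: the covered value is $54533 × 0.7 = $38173.10.
Subtract the deductible: $38173.10 − $4350 = $33823.10.
The $32789 per-incident cap binds; insurer pays $32789.
Driver's share is the uncovered remainder: $54533 − $32789 = $21744.

$21744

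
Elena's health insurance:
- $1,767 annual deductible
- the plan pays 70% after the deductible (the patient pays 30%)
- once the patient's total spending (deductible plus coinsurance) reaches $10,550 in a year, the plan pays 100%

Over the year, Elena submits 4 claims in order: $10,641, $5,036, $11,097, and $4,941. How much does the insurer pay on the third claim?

$7,767.90

Bill 1, $10,641: deductible takes $1,767, $8,874 remains; 30% of $8,874 = $2,662.20. Patient owes $4,429.20 (running OOP $4,429.20). Plan pays $10,641 − $4,429.20 = $6,211.80.
Bill 2, $5,036: 30% coinsurance on $5,036 = $1,510.80. Patient pays $1,510.80; OOP now $5,940. Plan pays $5,036 − $1,510.80 = $3,525.20.
Bill 3, $11,097: 30% coinsurance on $11,097 = $3,329.10. Cost to patient: $3,329.10. OOP to date $9,269.10. Plan pays $11,097 − $3,329.10 = $7,767.90.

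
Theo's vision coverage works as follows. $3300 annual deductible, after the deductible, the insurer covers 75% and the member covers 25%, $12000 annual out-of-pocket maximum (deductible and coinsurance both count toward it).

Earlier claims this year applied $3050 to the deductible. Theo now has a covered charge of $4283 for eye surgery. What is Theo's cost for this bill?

Deductible still to meet: $3300 − $3050 = $250.
That leaves $4283 − $250 = $4033 for coinsurance.
Coinsurance: $4033 × 25% = $1008.25.
Member responsibility before any cap: $250 + $1008.25 = $1258.25.
Total out-of-pocket so far would be $3050 + $1258.25 = $4308.25, below the $12000 cap — no reduction.

$1258.25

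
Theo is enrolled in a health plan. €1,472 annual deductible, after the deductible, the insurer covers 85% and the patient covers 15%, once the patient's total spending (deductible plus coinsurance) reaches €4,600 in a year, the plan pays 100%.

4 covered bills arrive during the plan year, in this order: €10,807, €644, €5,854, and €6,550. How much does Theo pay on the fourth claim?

Claim 1 — €10,807: deductible takes €1,472, €9,335 remains; coinsurance €9,335 × 15% = €1,400.25. Patient owes €2,872.25 (running OOP €2,872.25).
Claim 2 — €644: deductible met; 15% of €644 = €96.60. Cost to patient: €96.60. OOP to date €2,968.85.
Claim 3 — €5,854: 15% coinsurance on €5,854 = €878.10. Cost to patient: €878.10. OOP to date €3,846.95.
Claim 4 — €6,550: 15% coinsurance on €6,550 = €982.50. Adding that to €3,846.95 gives €4,829.45, past the €4,600 cap; patient pays only €4,600 − €3,846.95 = €753.05.

€753.05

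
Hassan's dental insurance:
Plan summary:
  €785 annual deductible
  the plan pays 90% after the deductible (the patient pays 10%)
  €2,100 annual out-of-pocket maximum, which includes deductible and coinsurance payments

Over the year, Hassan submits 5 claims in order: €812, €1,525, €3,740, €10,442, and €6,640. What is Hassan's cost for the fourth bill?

Claim 1 (€812): €785 finishes the deductible; €27 goes to coinsurance; coinsurance €27 × 10% = €2.70. Patient pays €787.70; OOP now €787.70.
Claim 2 (€1,525): deductible already satisfied, so patient's share is 10% × €1,525 = €152.50. Cost to patient: €152.50. OOP to date €940.20.
Claim 3 (€3,740): 10% coinsurance on €3,740 = €374. Patient pays €374; OOP now €1,314.20.
Claim 4 (€10,442): deductible already satisfied, so patient's share is 10% × €10,442 = €1,044.20. Adding that to €1,314.20 gives €2,358.40, past the €2,100 cap; patient pays only €2,100 − €1,314.20 = €785.80.

€785.80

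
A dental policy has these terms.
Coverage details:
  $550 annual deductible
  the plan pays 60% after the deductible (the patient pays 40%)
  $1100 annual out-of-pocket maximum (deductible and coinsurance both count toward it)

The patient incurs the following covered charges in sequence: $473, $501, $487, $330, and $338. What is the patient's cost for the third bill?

$194.80

Claim 1 — $473: fully absorbed by the deductible. Patient owes $473 (running OOP $473).
Claim 2 — $501: deductible takes $77, $424 remains; patient's 40% is $169.60. Patient owes $246.60 (running OOP $719.60).
Claim 3 — $487: 40% coinsurance on $487 = $194.80. Patient pays $194.80; OOP now $914.40.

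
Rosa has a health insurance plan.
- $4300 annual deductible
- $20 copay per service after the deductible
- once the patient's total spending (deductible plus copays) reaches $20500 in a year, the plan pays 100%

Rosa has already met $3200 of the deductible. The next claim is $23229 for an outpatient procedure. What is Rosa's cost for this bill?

$1120

Remaining deductible: $4300 − $3200 = $1100.
That leaves $23229 − $1100 = $22129 for the copay.
Copay on this service: $20.
Patient responsibility before any cap: $1100 + $20 = $1120.
Total out-of-pocket so far would be $3200 + $1120 = $4320, below the $20500 cap — no reduction.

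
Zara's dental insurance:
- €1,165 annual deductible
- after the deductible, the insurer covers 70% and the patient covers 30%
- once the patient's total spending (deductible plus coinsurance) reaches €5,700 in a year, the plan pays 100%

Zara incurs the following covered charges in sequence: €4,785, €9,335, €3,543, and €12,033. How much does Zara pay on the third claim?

Claim 1 (€4,785): €1,165 to deductible, leaving €3,620; coinsurance €3,620 × 30% = €1,086. Cost to patient: €2,251. OOP to date €2,251.
Claim 2 (€9,335): deductible met; 30% of €9,335 = €2,800.50. Patient owes €2,800.50 (running OOP €5,051.50).
Claim 3 (€3,543): deductible already satisfied, so patient's share is 30% × €3,543 = €1,062.90. OOP would hit €6,114.40 > €5,700, so the cap limits the patient to €5,700 − €5,051.50 = €648.50.

€648.50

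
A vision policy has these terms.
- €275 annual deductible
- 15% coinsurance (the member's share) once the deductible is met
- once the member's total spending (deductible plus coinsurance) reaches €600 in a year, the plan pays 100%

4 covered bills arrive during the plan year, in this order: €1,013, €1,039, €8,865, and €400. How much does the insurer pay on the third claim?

#1 (€1,013): €275 finishes the deductible; €738 goes to coinsurance; member's 15% is €110.70. Cost to member: €385.70. OOP to date €385.70. Plan pays €1,013 − €385.70 = €627.30.
#2 (€1,039): deductible already satisfied, so member's share is 15% × €1,039 = €155.85. Member owes €155.85 (running OOP €541.55). Insurer: €1,039 − €155.85 = €883.15.
#3 (€8,865): 15% coinsurance on €8,865 = €1,329.75. OOP would hit €1,871.30 > €600, so the cap limits the member to €600 − €541.55 = €58.45. Plan pays €8,865 − €58.45 = €8,806.55.

€8,806.55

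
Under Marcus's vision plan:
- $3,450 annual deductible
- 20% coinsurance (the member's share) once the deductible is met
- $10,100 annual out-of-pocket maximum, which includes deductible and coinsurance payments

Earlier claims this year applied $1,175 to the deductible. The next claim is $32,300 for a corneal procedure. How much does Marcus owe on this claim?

$1,175 of the $3,450 deductible is already met, leaving $2,275.
The remaining $30,025 (= $32,300 − $2,275) moves to coinsurance.
20% of $30,025 = $6,005 falls to the member.
That puts the member's cost at $2,275 + $6,005 = $8,280 before any cap.
Year-to-date out-of-pocket becomes $1,175 + $8,280 = $9,455, still under the $10,100 maximum, so no cap applies.

$8,280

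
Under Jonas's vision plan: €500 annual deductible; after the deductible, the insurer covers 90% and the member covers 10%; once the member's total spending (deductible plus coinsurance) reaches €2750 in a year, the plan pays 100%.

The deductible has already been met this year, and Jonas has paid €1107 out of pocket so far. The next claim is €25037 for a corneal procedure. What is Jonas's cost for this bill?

€1643

With the deductible met, the entire €25037 is subject to coinsurance.
Member's 10% share of €25037 is €2503.70.
That would bring total out-of-pocket to €3610.70, past the €2750 cap. The member is capped at €2750 − €1107 = €1643 on this claim.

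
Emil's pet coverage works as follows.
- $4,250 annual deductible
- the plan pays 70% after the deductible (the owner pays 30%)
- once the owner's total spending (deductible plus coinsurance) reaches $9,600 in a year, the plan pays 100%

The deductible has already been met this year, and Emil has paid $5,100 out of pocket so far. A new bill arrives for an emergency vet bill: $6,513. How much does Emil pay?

The deductible is already satisfied, so the full bill goes to coinsurance.
30% of $6,513 = $1,953.90 falls to the owner.
Total out-of-pocket so far would be $5,100 + $1,953.90 = $7,053.90, below the $9,600 cap — no reduction.

$1,953.90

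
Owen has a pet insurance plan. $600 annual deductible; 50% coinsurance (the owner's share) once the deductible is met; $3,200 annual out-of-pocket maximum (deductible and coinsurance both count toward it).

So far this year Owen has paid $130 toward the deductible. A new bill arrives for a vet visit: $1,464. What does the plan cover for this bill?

Deductible still to meet: $600 − $130 = $470.
That leaves $1,464 − $470 = $994 for coinsurance.
Coinsurance: $994 × 50% = $497.
Owner responsibility before any cap: $470 + $497 = $967.
Cumulative spending $130 + $967 = $1,097 stays under the $3,200 maximum.
The plan picks up $1,464 − $967 = $497.

$497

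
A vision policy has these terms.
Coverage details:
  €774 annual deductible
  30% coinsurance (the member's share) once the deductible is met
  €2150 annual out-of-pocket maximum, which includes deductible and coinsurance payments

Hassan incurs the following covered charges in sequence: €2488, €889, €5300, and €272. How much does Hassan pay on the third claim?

Bill 1, €2488: deductible takes €774, €1714 remains; member's 30% is €514.20. Cost to member: €1288.20. OOP to date €1288.20.
Bill 2, €889: deductible already satisfied, so member's share is 30% × €889 = €266.70. Cost to member: €266.70. OOP to date €1554.90.
Bill 3, €5300: deductible already satisfied, so member's share is 30% × €5300 = €1590. That would push OOP to €3144.90, over the €2150 cap, so member pays €2150 − €1554.90 = €595.10.

€595.10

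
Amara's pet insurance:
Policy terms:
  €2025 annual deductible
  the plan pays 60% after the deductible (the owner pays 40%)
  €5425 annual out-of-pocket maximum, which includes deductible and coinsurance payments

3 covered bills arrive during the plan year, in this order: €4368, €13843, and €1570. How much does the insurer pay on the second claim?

Claim 1 — €4368: €2025 to deductible, leaving €2343; 40% of €2343 = €937.20. Cost to owner: €2962.20. OOP to date €2962.20. Insurer: €4368 − €2962.20 = €1405.80.
Claim 2 — €13843: 40% coinsurance on €13843 = €5537.20. OOP would hit €8499.40 > €5425, so the cap limits the owner to €5425 − €2962.20 = €2462.80. Plan pays €13843 − €2462.80 = €11380.20.

€11380.20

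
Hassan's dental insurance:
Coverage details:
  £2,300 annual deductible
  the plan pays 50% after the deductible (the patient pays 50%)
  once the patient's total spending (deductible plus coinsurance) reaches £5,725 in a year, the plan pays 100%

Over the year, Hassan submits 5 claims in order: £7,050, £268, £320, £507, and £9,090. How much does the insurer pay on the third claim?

Bill 1, £7,050: £2,300 finishes the deductible; £4,750 goes to coinsurance; coinsurance £4,750 × 50% = £2,375. Patient pays £4,675; OOP now £4,675. Plan pays £7,050 − £4,675 = £2,375.
Bill 2, £268: deductible met; 50% of £268 = £134. Patient pays £134; OOP now £4,809. Plan pays £268 − £134 = £134.
Bill 3, £320: 50% coinsurance on £320 = £160. Patient pays £160; OOP now £4,969. Insurer: £320 − £160 = £160.

£160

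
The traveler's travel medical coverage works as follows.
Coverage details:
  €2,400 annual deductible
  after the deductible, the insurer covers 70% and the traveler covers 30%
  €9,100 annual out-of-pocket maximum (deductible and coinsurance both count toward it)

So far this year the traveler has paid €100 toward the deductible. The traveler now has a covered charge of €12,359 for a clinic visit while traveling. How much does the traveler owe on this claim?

Remaining deductible: €2,400 − €100 = €2,300.
The remaining €10,059 (= €12,359 − €2,300) moves to coinsurance.
Traveler's 30% share of €10,059 is €3,017.70.
So the traveler owes €2,300 + €3,017.70 = €5,317.70 before any cap.
Total out-of-pocket so far would be €100 + €5,317.70 = €5,417.70, below the €9,100 cap — no reduction.

€5,317.70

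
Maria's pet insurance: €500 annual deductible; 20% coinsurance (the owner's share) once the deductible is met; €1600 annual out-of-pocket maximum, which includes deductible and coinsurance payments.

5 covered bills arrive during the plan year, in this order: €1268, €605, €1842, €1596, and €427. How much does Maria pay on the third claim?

€368.40

Claim 1 (€1268): deductible takes €500, €768 remains; owner's 20% is €153.60. Owner owes €653.60 (running OOP €653.60).
Claim 2 (€605): deductible met; 20% of €605 = €121. Cost to owner: €121. OOP to date €774.60.
Claim 3 (€1842): deductible met; 20% of €1842 = €368.40. Cost to owner: €368.40. OOP to date €1143.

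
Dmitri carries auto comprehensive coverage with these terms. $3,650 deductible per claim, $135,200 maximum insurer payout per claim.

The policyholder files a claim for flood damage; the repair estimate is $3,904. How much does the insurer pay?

$254

Less the $3,650 deductible: $3,904 − $3,650 = $254.
That's under the $135,200 cap, so the insurer reimburses the full $254.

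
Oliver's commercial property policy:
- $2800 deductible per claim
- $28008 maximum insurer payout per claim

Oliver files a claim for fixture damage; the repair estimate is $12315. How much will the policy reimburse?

$9515

Less the $2800 deductible: $12315 − $2800 = $9515.
$9515 is within the $28008 limit, so the insurer pays $9515.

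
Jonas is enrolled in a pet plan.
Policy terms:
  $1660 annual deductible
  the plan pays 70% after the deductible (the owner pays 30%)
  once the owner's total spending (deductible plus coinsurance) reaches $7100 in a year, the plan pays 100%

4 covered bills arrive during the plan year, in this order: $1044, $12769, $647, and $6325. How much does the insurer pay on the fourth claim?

Claim 1 ($1044): entire amount goes to the deductible. Cost to owner: $1044. OOP to date $1044. Plan pays $1044 − $1044 = $0.
Claim 2 ($12769): $616 to deductible, leaving $12153; coinsurance $12153 × 30% = $3645.90. Owner owes $4261.90 (running OOP $5305.90). Plan pays $12769 − $4261.90 = $8507.10.
Claim 3 ($647): deductible met; 30% of $647 = $194.10. Cost to owner: $194.10. OOP to date $5500. Insurer: $647 − $194.10 = $452.90.
Claim 4 ($6325): deductible met; 30% of $6325 = $1897.50. OOP would hit $7397.50 > $7100, so the cap limits the owner to $7100 − $5500 = $1600. Plan pays $6325 − $1600 = $4725.

$4725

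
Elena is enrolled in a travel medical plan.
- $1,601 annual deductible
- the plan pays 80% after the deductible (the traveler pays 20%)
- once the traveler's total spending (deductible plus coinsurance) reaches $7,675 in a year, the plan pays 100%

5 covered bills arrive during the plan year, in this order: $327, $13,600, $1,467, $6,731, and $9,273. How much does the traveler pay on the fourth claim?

Bill 1, $327: all of it applies to the deductible. Traveler pays $327; OOP now $327.
Bill 2, $13,600: $1,274 to deductible, leaving $12,326; coinsurance $12,326 × 20% = $2,465.20. Traveler owes $3,739.20 (running OOP $4,066.20).
Bill 3, $1,467: deductible already satisfied, so traveler's share is 20% × $1,467 = $293.40. Traveler pays $293.40; OOP now $4,359.60.
Bill 4, $6,731: deductible already satisfied, so traveler's share is 20% × $6,731 = $1,346.20. Traveler pays $1,346.20; OOP now $5,705.80.

$1,346.20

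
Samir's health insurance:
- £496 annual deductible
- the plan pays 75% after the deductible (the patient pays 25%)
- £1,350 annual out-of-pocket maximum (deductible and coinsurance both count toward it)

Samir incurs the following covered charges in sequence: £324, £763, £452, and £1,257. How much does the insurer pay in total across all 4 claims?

£1,725

#1 (£324): entire amount goes to the deductible. Patient pays £324; OOP now £324. Plan pays £324 − £324 = £0.
#2 (£763): £172 to deductible, leaving £591; 25% of £591 = £147.75. Patient owes £319.75 (running OOP £643.75). Plan pays £763 − £319.75 = £443.25.
#3 (£452): 25% coinsurance on £452 = £113. Cost to patient: £113. OOP to date £756.75. Insurer: £452 − £113 = £339.
#4 (£1,257): deductible already satisfied, so patient's share is 25% × £1,257 = £314.25. Patient pays £314.25; OOP now £1,071. Plan pays £1,257 − £314.25 = £942.75.
Insurer total = bills − patient's total = £2,796 − £1,071 = £1,725.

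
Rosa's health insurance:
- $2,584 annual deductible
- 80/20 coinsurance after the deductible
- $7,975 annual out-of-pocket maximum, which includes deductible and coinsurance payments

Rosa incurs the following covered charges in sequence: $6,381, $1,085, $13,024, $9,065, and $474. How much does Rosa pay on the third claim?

$2,604.80

Claim 1 — $6,381: $2,584 finishes the deductible; $3,797 goes to coinsurance; patient's 20% is $759.40. Patient owes $3,343.40 (running OOP $3,343.40).
Claim 2 — $1,085: deductible already satisfied, so patient's share is 20% × $1,085 = $217. Patient owes $217 (running OOP $3,560.40).
Claim 3 — $13,024: deductible already satisfied, so patient's share is 20% × $13,024 = $2,604.80. Patient pays $2,604.80; OOP now $6,165.20.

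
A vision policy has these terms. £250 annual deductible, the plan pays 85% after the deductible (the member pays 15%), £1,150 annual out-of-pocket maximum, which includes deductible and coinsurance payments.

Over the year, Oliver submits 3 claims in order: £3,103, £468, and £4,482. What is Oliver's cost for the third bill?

Claim 1 (£3,103): deductible takes £250, £2,853 remains; member's 15% is £427.95. Cost to member: £677.95. OOP to date £677.95.
Claim 2 (£468): deductible already satisfied, so member's share is 15% × £468 = £70.20. Member pays £70.20; OOP now £748.15.
Claim 3 (£4,482): deductible met; 15% of £4,482 = £672.30. That would push OOP to £1,420.45, over the £1,150 cap, so member pays £1,150 − £748.15 = £401.85.

£401.85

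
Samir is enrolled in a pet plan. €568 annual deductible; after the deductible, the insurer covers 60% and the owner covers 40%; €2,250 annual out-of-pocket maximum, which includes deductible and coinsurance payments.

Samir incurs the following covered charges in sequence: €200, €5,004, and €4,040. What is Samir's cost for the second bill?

€2,050

Claim 1 — €200: entire amount goes to the deductible. Cost to owner: €200. OOP to date €200.
Claim 2 — €5,004: €368 to deductible, leaving €4,636; owner's 40% is €1,854.40. Claim cost before the cap: €368 + €1,854.40 = €2,222.40. That would push OOP to €2,422.40, over the €2,250 cap, so owner pays €2,250 − €200 = €2,050.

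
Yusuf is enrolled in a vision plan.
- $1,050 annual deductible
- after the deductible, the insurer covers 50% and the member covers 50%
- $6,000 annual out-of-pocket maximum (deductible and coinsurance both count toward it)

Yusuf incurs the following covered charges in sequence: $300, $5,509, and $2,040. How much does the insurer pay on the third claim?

#1 ($300): all of it applies to the deductible. Cost to member: $300. OOP to date $300. Insurer: $300 − $300 = $0.
#2 ($5,509): $750 finishes the deductible; $4,759 goes to coinsurance; 50% of $4,759 = $2,379.50. Member pays $3,129.50; OOP now $3,429.50. Insurer: $5,509 − $3,129.50 = $2,379.50.
#3 ($2,040): deductible already satisfied, so member's share is 50% × $2,040 = $1,020. Member pays $1,020; OOP now $4,449.50. Plan pays $2,040 − $1,020 = $1,020.

$1,020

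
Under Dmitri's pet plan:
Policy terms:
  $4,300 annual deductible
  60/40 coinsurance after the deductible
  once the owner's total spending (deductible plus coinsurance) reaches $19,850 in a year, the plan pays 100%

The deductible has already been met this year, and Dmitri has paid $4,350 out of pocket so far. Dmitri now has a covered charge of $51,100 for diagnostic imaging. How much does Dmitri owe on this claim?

The deductible is already satisfied, so the full bill goes to coinsurance.
40% of $51,100 = $20,440 falls to the owner.
That would bring total out-of-pocket to $24,790, past the $19,850 cap. The owner is capped at $19,850 − $4,350 = $15,500 on this claim.

$15,500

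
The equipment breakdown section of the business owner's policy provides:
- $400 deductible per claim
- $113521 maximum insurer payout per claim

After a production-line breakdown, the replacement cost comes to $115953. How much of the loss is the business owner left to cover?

$2432

Less the $400 deductible: $115953 − $400 = $115553.
Since $115553 > $113521, the payout is capped at $113521.
Out of pocket: $115953 − $113521 = $2432.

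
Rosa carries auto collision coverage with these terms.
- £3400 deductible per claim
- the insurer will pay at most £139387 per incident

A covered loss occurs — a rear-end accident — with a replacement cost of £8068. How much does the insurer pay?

£4668

After the deductible, £8068 − £3400 = £4668 remains.
£4668 ≤ £139387, so the limit doesn't bind; insurer pays £4668.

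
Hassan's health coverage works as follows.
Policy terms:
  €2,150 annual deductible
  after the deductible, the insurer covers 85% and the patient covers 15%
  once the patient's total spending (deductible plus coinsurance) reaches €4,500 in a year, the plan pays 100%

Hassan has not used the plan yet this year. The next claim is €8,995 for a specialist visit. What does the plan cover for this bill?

Deductible not yet touched, so the first €2,150 of the bill goes to the deductible.
The remaining €6,845 (= €8,995 − €2,150) moves to coinsurance.
Coinsurance: €6,845 × 15% = €1,026.75.
That puts the patient's cost at €2,150 + €1,026.75 = €3,176.75 before any cap.
Year-to-date out-of-pocket becomes €0 + €3,176.75 = €3,176.75, still under the €4,500 maximum, so no cap applies.
Insurer pays the balance: €8,995 − €3,176.75 = €5,818.25.

€5,818.25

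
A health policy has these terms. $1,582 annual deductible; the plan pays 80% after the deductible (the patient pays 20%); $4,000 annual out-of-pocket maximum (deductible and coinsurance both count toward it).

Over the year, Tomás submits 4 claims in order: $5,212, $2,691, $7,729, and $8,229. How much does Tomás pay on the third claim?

Claim 1 — $5,212: $1,582 to deductible, leaving $3,630; 20% of $3,630 = $726. Patient owes $2,308 (running OOP $2,308).
Claim 2 — $2,691: deductible already satisfied, so patient's share is 20% × $2,691 = $538.20. Patient pays $538.20; OOP now $2,846.20.
Claim 3 — $7,729: deductible already satisfied, so patient's share is 20% × $7,729 = $1,545.80. OOP would hit $4,392 > $4,000, so the cap limits the patient to $4,000 − $2,846.20 = $1,153.80.

$1,153.80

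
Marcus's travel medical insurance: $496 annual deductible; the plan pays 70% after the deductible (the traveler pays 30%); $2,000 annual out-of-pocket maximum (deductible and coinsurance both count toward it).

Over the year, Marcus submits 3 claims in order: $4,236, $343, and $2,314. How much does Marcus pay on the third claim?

Claim 1 — $4,236: deductible takes $496, $3,740 remains; coinsurance $3,740 × 30% = $1,122. Traveler pays $1,618; OOP now $1,618.
Claim 2 — $343: 30% coinsurance on $343 = $102.90. Traveler pays $102.90; OOP now $1,720.90.
Claim 3 — $2,314: deductible met; 30% of $2,314 = $694.20. That would push OOP to $2,415.10, over the $2,000 cap, so traveler pays $2,000 − $1,720.90 = $279.10.

$279.10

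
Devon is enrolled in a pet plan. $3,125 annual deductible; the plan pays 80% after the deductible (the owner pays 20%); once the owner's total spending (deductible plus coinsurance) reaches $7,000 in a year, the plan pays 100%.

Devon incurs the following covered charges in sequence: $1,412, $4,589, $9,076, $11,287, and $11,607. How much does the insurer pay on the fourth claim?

$9,802.40

Bill 1, $1,412: all of it applies to the deductible. Owner pays $1,412; OOP now $1,412. Plan pays $1,412 − $1,412 = $0.
Bill 2, $4,589: deductible takes $1,713, $2,876 remains; 20% of $2,876 = $575.20. Owner owes $2,288.20 (running OOP $3,700.20). Insurer: $4,589 − $2,288.20 = $2,300.80.
Bill 3, $9,076: deductible met; 20% of $9,076 = $1,815.20. Owner owes $1,815.20 (running OOP $5,515.40). Plan pays $9,076 − $1,815.20 = $7,260.80.
Bill 4, $11,287: deductible met; 20% of $11,287 = $2,257.40. That would push OOP to $7,772.80, over the $7,000 cap, so owner pays $7,000 − $5,515.40 = $1,484.60. Plan pays $11,287 − $1,484.60 = $9,802.40.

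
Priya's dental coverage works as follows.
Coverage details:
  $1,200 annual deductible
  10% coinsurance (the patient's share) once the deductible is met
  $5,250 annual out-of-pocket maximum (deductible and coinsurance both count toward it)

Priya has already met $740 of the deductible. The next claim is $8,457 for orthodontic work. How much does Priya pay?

$740 of the $1,200 deductible is already met, leaving $460.
After the $460 deductible portion, $8,457 − $460 = $7,997 is subject to coinsurance.
10% of $7,997 = $799.70 falls to the patient.
Patient responsibility before any cap: $460 + $799.70 = $1,259.70.
Year-to-date out-of-pocket becomes $740 + $1,259.70 = $1,999.70, still under the $5,250 maximum, so no cap applies.

$1,259.70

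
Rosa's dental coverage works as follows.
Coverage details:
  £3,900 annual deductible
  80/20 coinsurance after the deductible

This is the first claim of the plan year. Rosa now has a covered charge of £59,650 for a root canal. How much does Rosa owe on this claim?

Deductible not yet touched, so the first £3,900 of the bill goes to the deductible.
That leaves £59,650 − £3,900 = £55,750 for coinsurance.
Patient's 20% share of £55,750 is £11,150.
That puts the patient's cost at £3,900 + £11,150 = £15,050.

£15,050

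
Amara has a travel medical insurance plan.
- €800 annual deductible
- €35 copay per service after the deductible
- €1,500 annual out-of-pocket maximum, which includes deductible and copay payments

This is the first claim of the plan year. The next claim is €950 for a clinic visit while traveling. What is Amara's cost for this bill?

The full €800 deductible is still open; €800 of this bill applies to it.
The remaining €150 (= €950 − €800) moves to the copay.
Copay on this service: €35.
Traveler responsibility before any cap: €800 + €35 = €835.
Cumulative spending €0 + €835 = €835 stays under the €1,500 maximum.

€835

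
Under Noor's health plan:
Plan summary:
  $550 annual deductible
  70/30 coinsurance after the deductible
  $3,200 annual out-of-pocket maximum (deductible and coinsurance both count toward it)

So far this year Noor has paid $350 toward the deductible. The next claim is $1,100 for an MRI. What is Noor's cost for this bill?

$470

Deductible still to meet: $550 − $350 = $200.
After the $200 deductible portion, $1,100 − $200 = $900 is subject to coinsurance.
Patient's 30% share of $900 is $270.
So the patient owes $200 + $270 = $470 before any cap.
Total out-of-pocket so far would be $350 + $470 = $820, below the $3,200 cap — no reduction.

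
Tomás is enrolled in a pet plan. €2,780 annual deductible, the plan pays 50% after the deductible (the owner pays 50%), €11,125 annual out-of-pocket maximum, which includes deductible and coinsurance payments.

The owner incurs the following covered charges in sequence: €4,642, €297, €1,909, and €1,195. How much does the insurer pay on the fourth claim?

Claim 1 (€4,642): €2,780 finishes the deductible; €1,862 goes to coinsurance; coinsurance €1,862 × 50% = €931. Cost to owner: €3,711. OOP to date €3,711. Plan pays €4,642 − €3,711 = €931.
Claim 2 (€297): deductible already satisfied, so owner's share is 50% × €297 = €148.50. Owner owes €148.50 (running OOP €3,859.50). Insurer: €297 − €148.50 = €148.50.
Claim 3 (€1,909): deductible already satisfied, so owner's share is 50% × €1,909 = €954.50. Owner owes €954.50 (running OOP €4,814). Insurer: €1,909 − €954.50 = €954.50.
Claim 4 (€1,195): deductible met; 50% of €1,195 = €597.50. Cost to owner: €597.50. OOP to date €5,411.50. Insurer: €1,195 − €597.50 = €597.50.

€597.50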